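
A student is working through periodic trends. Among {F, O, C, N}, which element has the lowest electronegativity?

C

Smaller atoms with higher effective nuclear charge are more electronegative.
All lie in period 2, so electronegativity increases left to right.
The lowest electronegativity among these belongs to C.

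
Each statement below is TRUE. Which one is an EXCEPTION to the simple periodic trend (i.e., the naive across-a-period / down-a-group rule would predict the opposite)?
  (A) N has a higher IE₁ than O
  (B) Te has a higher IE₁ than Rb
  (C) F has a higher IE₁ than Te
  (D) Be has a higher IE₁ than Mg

(A)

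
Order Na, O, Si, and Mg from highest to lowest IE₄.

After 3 electrons have been removed, what remains? Na³⁺ is already 2 electrons into the core; O³⁺ still has 3 valence electrons; Si³⁺ still has 1 valence electron; Mg³⁺ is already 1 electron into the core.
Breaking into a closed-shell core is much more expensive than removing a leftover valence electron — Na and Mg have the largest IE_4 here.
Valence configurations: O³⁺ [He]2s²2p¹, Si³⁺ [Ne]3s¹.
The numbers (kJ/mol): Na 9543, O 7469, Si 4356, Mg 10543.
So the fourth ionization energies run Si < O < Na < Mg.

Mg, Na, O, Si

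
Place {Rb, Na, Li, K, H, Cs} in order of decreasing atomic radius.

Cs > Rb > K > Na > Li > H

H is in period 1, group 1; Li is in period 2, group 1; Na is in period 3, group 1; K is in period 4, group 1; Rb is in period 5, group 1; Cs is in period 6, group 1.
Moving right in a period, electrons are added to the same shell under a stronger nuclear pull, so atoms get smaller; moving down, a new shell is opened and atoms get larger.
All are in group 1, so atomic radius increases down the group.
So from largest to smallest: Cs > Rb > K > Na > Li > H.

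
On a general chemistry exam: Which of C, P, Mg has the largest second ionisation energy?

C

IE_2 is the cost of taking one more electron from the +1 cation: C⁺ still has 3 valence electrons; P⁺ still has 4 valence electrons; Mg⁺ still has 1 valence electron.
All are still removing valence electrons, so compare the +1 ions as you would atoms: IE_2 generally rises across a period (higher Z_eff) and falls down a group (larger shell), subject to the usual subshell exceptions.
Valence configurations: C⁺ [He]2s²2p¹, P⁺ [Ne]3s²3p², Mg⁺ [Ne]3s¹.
Approximate IE_2 values (kJ/mol): C 2353, P 1907, Mg 1451.
Hence IE_2: Mg < P < C.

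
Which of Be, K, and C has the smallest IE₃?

K

IE_3 is the cost of taking one more electron from the +2 cation: Be²⁺ is the bare [He] core; K²⁺ is already 1 electron into the core; C²⁺ still has 2 valence electrons.
Usually core removal costs more than valence removal, but here the competition is close: a tightly held n=2 valence electron can cost more to remove than an n=3 core electron, so the actual values have to decide it.
The numbers (kJ/mol): Be 14849, K 4420, C 4620.
Putting it together, IE_3: K < C < Be.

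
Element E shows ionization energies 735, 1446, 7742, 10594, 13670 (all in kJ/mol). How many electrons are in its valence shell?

Look for the largest jump between consecutive ionization energies: IE3/IE2 ≈ 5.4, far larger than any earlier ratio.
That jump marks the point where a core electron is being removed. So the atom has 2 valence electrons.

2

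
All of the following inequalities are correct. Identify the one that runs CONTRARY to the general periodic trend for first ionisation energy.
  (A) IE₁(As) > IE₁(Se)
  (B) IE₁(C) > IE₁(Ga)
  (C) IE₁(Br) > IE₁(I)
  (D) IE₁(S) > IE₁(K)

(A)

The general trend: first ionisation energy increases across a period and decreases down a group.
(A) As (period 4, group 15) vs Se (period 4, group 16): the stated order contradicts the simple trend.
(B) C (period 2, group 14) vs Ga (period 4, group 13): the stated order agrees with the simple trend.
(C) Br (period 4, group 17) vs I (period 5, group 17): the stated order agrees with the simple trend.
(D) S (period 3, group 16) vs K (period 4, group 1): the stated order agrees with the simple trend.
The exception is (A): Se (4p⁴) ionizes more easily than half-filled As (4p³).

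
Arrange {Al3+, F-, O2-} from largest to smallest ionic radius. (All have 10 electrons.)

All of these have 10 electrons, so size is governed by nuclear charge alone: the more protons, the stronger the pull on the same electron cloud, and the smaller the ion.
Nuclear charges: Al3+ (Z=13), F- (Z=9), O2- (Z=8).
Largest to smallest: O2- > F- > Al3+.

O2-, F-, Al3+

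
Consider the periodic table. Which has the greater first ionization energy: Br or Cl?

IE₁ increases left→right with effective nuclear charge and decreases top→bottom as the valence shell moves farther out.
All are in group 17, so first ionization energy increases up the group.
So Cl has the greater first ionization energy (Cl > Br).

Cl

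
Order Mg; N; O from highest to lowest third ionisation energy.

After 2 electrons have been removed, what remains? Mg²⁺ is the bare [Ne] core; N²⁺ still has 3 valence electrons; O²⁺ still has 4 valence electrons.
Breaking into a closed-shell core is much more expensive than removing a leftover valence electron — Mg has the largest IE_3 here.
Valence configurations: N²⁺ [He]2s²2p¹, O²⁺ [He]2s²2p².
Approximate IE_3 values (kJ/mol): Mg 7733, N 4578, O 5300.
Hence IE_3: N < O < Mg.

Mg > O > N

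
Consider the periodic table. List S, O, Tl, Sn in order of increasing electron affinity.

Tl < Sn < O < S

O is in period 2, group 16; S is in period 3, group 16; Sn is in period 5, group 14; Tl is in period 6, group 13.
Electron affinity generally becomes more exothermic across a period toward the halogens and less exothermic down a group.
Here both period and group differ, so the two effects have to be weighed against each other.
Sn > Tl: both effects reinforce here, so Sn is clearly the higher of the two.
O > Sn: relative to Sn, both the across-period and down-group shifts push O's electron affinity up.
S > O: this pair runs against the simple trend — see the exception note.
Note the exception: S has a higher electron affinity than O, contrary to the simple trend — the compact 2p subshell of O repels the added electron more than S's larger 3p does.
For reference (kJ/mol): O 141, S 200, Sn 107, Tl 19.
So from lowest to highest: Tl < Sn < O < S.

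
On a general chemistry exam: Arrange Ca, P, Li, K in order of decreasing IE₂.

Li > K > P > Ca

IE_2 is the cost of taking one more electron from the +1 cation: Ca⁺ still has 1 valence electron; P⁺ still has 4 valence electrons; Li⁺ is the bare [He] core; K⁺ is the bare [Ar] core.
Core electrons are held far more tightly than valence electrons, so K and Li top the IE_2 order.
Valence configurations: Ca⁺ [Ar]4s¹, P⁺ [Ne]3s²3p².
The numbers (kJ/mol): Ca 1145, P 1907, Li 7298, K 3052.
Hence IE_2: Ca < P < K < Li.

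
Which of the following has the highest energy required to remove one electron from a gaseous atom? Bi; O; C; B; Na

O

B is in period 2, group 13; C is in period 2, group 14; O is in period 2, group 16; Na is in period 3, group 1; Bi is in period 6, group 15.
Across a period the outer electron is held more tightly (higher IE₁); down a group it sits in a higher shell, more shielded, and comes off more easily.
Here both period and group differ, so the two effects have to be weighed against each other.
Bi > Na: period and group pull opposite ways; the across-period shift dominates (703 vs 496 kJ/mol).
B > Bi: the two effects oppose for this pair; the down-group effect wins (801 vs 703 kJ/mol).
C > B: both are in period 2; the period trend gives C the larger value.
O > C: both are in period 2; the period trend gives O the larger value.
Approximate values (kJ/mol): B 801, C 1086, O 1314, Na 496, Bi 703.
The highest energy required to remove one electron from a gaseous atom among these belongs to O.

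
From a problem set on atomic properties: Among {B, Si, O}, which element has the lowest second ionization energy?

Si

Consider each +1 ion: B⁺ still has 2 valence electrons; Si⁺ still has 3 valence electrons; O⁺ still has 5 valence electrons.
All are still removing valence electrons, so compare the +1 ions as you would atoms: IE_2 generally rises across a period (higher Z_eff) and falls down a group (larger shell), subject to the usual subshell exceptions.
Valence configurations: B⁺ [He]2s², Si⁺ [Ne]3s²3p¹, O⁺ [He]2s²2p³.
Tabulated IE_2 (kJ/mol): B 2427, Si 1577, O 3388.
Hence IE_2: Si < B < O.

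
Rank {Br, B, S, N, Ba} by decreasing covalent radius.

B is in period 2, group 13; N is in period 2, group 15; S is in period 3, group 16; Br is in period 4, group 17; Ba is in period 6, group 2.
Across a period the added protons contract the valence shell; down a group each new principal shell makes the atom larger.
These span different periods and groups, so the two trends combine.
B > N: both are in period 2; the period trend gives B the larger value.
S > B: the two effects oppose for this pair; the down-group effect wins (103 vs 85 pm).
Br > S: period and group pull opposite ways; the down-group shift dominates (114 vs 103 pm).
Ba > Br: both effects reinforce here, so Ba is clearly the larger of the two.
For reference (pm): B 85, N 71, S 103, Br 114, Ba 196.
So from largest to smallest: Ba > Br > S > B > N.

Ba > Br > S > B > N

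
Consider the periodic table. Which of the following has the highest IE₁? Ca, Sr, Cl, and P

Cl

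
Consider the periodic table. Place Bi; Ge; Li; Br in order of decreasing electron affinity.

Li is in period 2, group 1; Ge is in period 4, group 14; Br is in period 4, group 17; Bi is in period 6, group 15.
Atoms with high Z_eff and room in the valence shell (especially the halogens) have the most exothermic electron affinities.
Here both period and group differ, so the two effects have to be weighed against each other.
Bi > Li: the two effects oppose for this pair; the across-period effect wins (91 vs 60 kJ/mol).
Ge > Bi: the two effects oppose for this pair; the down-group effect wins (119 vs 91 kJ/mol).
Br > Ge: Br lies to the right of Ge in period 4, so the across-period effect alone puts Br higher.
Tabulated electron affinity (kJ/mol): Li 60, Ge 119, Br 325, Bi 91.
So from highest to lowest: Br > Ge > Bi > Li.

Br > Ge > Bi > Li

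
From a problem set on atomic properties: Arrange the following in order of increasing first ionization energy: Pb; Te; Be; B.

Be is in period 2, group 2; B is in period 2, group 13; Te is in period 5, group 16; Pb is in period 6, group 14.
First ionization energy rises across a period (greater Z_eff holds electrons more tightly) and falls down a group (valence electrons are farther from the nucleus).
These span different periods and groups, so the two trends combine.
B > Pb: the two effects oppose for this pair; the down-group effect wins (801 vs 716 kJ/mol).
Te > B: the two effects oppose for this pair; the across-period effect wins (869 vs 801 kJ/mol).
Be > Te: the two effects oppose for this pair; the down-group effect wins (900 vs 869 kJ/mol).
Note the exception: Be has a higher first ionization energy than B, contrary to the simple trend — removing B's lone 2p electron is easier than breaking Be's filled 2s².
Approximate values (kJ/mol): Be 900, B 801, Te 869, Pb 716.
So from lowest to highest: Pb < B < Te < Be.

Pb, B, Te, Be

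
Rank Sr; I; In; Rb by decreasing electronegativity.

EN rises left→right (higher Z_eff, smaller atoms) and falls top→bottom (larger, more shielded atoms).
All lie in period 5, so electronegativity increases left to right.
So from highest to lowest: I > In > Sr > Rb.

I, In, Sr, Rb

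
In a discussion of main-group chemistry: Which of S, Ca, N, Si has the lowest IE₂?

Ca

IE_2 is the cost of taking one more electron from the +1 cation: S⁺ still has 5 valence electrons; Ca⁺ still has 1 valence electron; N⁺ still has 4 valence electrons; Si⁺ still has 3 valence electrons.
All are still removing valence electrons, so compare the +1 ions as you would atoms: IE_2 generally rises across a period (higher Z_eff) and falls down a group (larger shell), subject to the usual subshell exceptions.
Valence configurations: S⁺ [Ne]3s²3p³, Ca⁺ [Ar]4s¹, N⁺ [He]2s²2p², Si⁺ [Ne]3s²3p¹.
The numbers (kJ/mol): S 2252, Ca 1145, N 2856, Si 1577.
Overall IE_2 order: Ca < Si < S < N.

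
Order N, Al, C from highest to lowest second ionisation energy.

After 1 electron has been removed, what remains? N⁺ still has 4 valence electrons; Al⁺ still has 2 valence electrons; C⁺ still has 3 valence electrons.
All are still removing valence electrons, so compare the +1 ions as you would atoms: IE_2 generally rises across a period (higher Z_eff) and falls down a group (larger shell), subject to the usual subshell exceptions.
Valence configurations: N⁺ [He]2s²2p², Al⁺ [Ne]3s², C⁺ [He]2s²2p¹.
Approximate IE_2 values (kJ/mol): N 2856, Al 1817, C 2353.
Putting it together, IE_2: Al < C < N.

N > C > Al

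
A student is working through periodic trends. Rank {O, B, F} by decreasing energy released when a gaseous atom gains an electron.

Electron affinity generally becomes more exothermic across a period toward the halogens and less exothermic down a group.
All lie in period 2, so electron affinity increases left to right.
So from highest to lowest: F > O > B.

F, O, B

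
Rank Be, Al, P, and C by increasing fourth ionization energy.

IE_4 is the cost of taking one more electron from the +3 cation: Be³⁺ is already 1 electron into the core; Al³⁺ is the bare [Ne] core; P³⁺ still has 2 valence electrons; C³⁺ still has 1 valence electron.
Core electrons are held far more tightly than valence electrons, so Al and Be top the IE_4 order.
Valence configurations: P³⁺ [Ne]3s², C³⁺ [He]2s¹.
The numbers (kJ/mol): Be 21007, Al 11577, P 4964, C 6223.
Putting it together, IE_4: P < C < Al < Be.

P < C < Al < Be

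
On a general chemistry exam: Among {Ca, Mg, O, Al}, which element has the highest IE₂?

O

IE_2 is the cost of taking one more electron from the +1 cation: Ca⁺ still has 1 valence electron; Mg⁺ still has 1 valence electron; O⁺ still has 5 valence electrons; Al⁺ still has 2 valence electrons.
All are still removing valence electrons, so compare the +1 ions as you would atoms: IE_2 generally rises across a period (higher Z_eff) and falls down a group (larger shell), subject to the usual subshell exceptions.
Valence configurations: Ca⁺ [Ar]4s¹, Mg⁺ [Ne]3s¹, O⁺ [He]2s²2p³, Al⁺ [Ne]3s².
The numbers (kJ/mol): Ca 1145, Mg 1451, O 3388, Al 1817.
Putting it together, IE_2: Ca < Mg < Al < O.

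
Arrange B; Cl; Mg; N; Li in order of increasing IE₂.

Consider each +1 ion: B⁺ still has 2 valence electrons; Cl⁺ still has 6 valence electrons; Mg⁺ still has 1 valence electron; N⁺ still has 4 valence electrons; Li⁺ is the bare [He] core.
Breaking into a closed-shell core is much more expensive than removing a leftover valence electron — Li has the largest IE_2 here.
Valence configurations: B⁺ [He]2s², Cl⁺ [Ne]3s²3p⁴, Mg⁺ [Ne]3s¹, N⁺ [He]2s²2p².
Approximate IE_2 values (kJ/mol): B 2427, Cl 2298, Mg 1451, N 2856, Li 7298.
Hence IE_2: Mg < Cl < B < N < Li.

Mg < Cl < B < N < Li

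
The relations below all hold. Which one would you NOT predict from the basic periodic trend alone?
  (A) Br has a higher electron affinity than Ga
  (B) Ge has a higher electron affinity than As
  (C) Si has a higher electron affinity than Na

(B)

The general trend: electron affinity increases across a period and decreases down a group.
(A) Br (period 4, group 17) vs Ga (period 4, group 13): the stated order agrees with the simple trend.
(B) Ge (period 4, group 14) vs As (period 4, group 15): the stated order contradicts the simple trend.
(C) Si (period 3, group 14) vs Na (period 3, group 1): the stated order agrees with the simple trend.
The exception is (B): adding an electron to As's half-filled 4p³ is unfavourable, so Ge (4p²) has the more exothermic EA.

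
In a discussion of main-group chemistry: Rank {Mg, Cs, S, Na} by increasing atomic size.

S < Mg < Na < Cs

Na is in period 3, group 1; Mg is in period 3, group 2; S is in period 3, group 16; Cs is in period 6, group 1.
Radius decreases left→right (rising Z_eff, same n) and increases top→bottom (higher n).
Neither a single period nor a single group — weigh both effects.
Mg > S: both are in period 3; the period trend gives Mg the larger value.
Na > Mg: both are in period 3; the period trend gives Na the larger value.
Cs > Na: they share group 1; the group trend gives Cs the larger value.
Approximate values (pm): Na 155, Mg 139, S 103, Cs 232.
So from smallest to largest: S < Mg < Na < Cs.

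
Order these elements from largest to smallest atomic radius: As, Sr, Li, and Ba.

Ba > Sr > Li > As

Moving right in a period, electrons are added to the same shell under a stronger nuclear pull, so atoms get smaller; moving down, a new shell is opened and atoms get larger.
Here both period and group differ, so the two effects have to be weighed against each other.
Li > As: the two effects oppose for this pair; the across-period effect wins (133 vs 121 pm).
Sr > Li: the two effects oppose for this pair; the down-group effect wins (185 vs 133 pm).
Ba > Sr: Ba sits below Sr in group 2, so the down-group effect alone puts Ba larger.
Tabulated atomic radius (pm): Li 133, As 121, Sr 185, Ba 196.
So from largest to smallest: Ba > Sr > Li > As.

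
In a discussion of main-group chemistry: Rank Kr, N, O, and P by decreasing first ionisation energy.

N, Kr, O, P

N is in period 2, group 15; O is in period 2, group 16; P is in period 3, group 15; Kr is in period 4, group 18.
Across a period the outer electron is held more tightly (higher IE₁); down a group it sits in a higher shell, more shielded, and comes off more easily.
Here both period and group differ, so the two effects have to be weighed against each other.
O > P: relative to P, both the across-period and down-group shifts push O's first ionization energy up.
Kr > O: period and group pull opposite ways; the across-period shift dominates (1351 vs 1314 kJ/mol).
N > Kr: period and group pull opposite ways; the down-group shift dominates (1402 vs 1351 kJ/mol).
Note the exception: N has a higher first ionization energy than O, contrary to the simple trend — pairing an electron in O's 2p⁴ costs repulsion energy, so O ionizes more easily than half-filled N (2p³).
For reference (kJ/mol): N 1402, O 1314, P 1012, Kr 1351.
So from highest to lowest: N > Kr > O > P.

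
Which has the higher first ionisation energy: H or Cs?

H

H is in period 1, group 1; Cs is in period 6, group 1.
First ionization energy rises across a period (greater Z_eff holds electrons more tightly) and falls down a group (valence electrons are farther from the nucleus).
All are in group 1, so first ionization energy increases up the group.
So H has the higher first ionisation energy (H > Cs).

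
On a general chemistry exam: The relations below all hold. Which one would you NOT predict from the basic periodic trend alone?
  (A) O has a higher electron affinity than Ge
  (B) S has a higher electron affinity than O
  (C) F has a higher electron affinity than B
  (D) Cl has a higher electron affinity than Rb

(B)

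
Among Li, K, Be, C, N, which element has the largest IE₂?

Li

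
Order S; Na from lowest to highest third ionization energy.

Consider each +2 ion: S²⁺ still has 4 valence electrons; Na²⁺ is already 1 electron into the core.
Pulling an electron out of a noble-gas core costs far more than removing a remaining valence electron, so Na sits at the high end of IE_3.
Tabulated IE_3 (kJ/mol): S 3357, Na 6910.
So the third ionization energies run S < Na.

S < Na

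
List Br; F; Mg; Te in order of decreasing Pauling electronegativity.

F, Br, Te, Mg

F is in period 2, group 17; Mg is in period 3, group 2; Br is in period 4, group 17; Te is in period 5, group 16.
EN rises left→right (higher Z_eff, smaller atoms) and falls top→bottom (larger, more shielded atoms).
Here both period and group differ, so the two effects have to be weighed against each other.
Te > Mg: the two effects oppose for this pair; the across-period effect wins (2.10 vs 1.31).
Br > Te: both effects reinforce here, so Br is clearly the higher of the two.
F > Br: F sits above Br in group 17, so the down-group effect alone puts F higher.
For reference (Pauling): F 3.98, Mg 1.31, Br 2.96, Te 2.10.
So from highest to lowest: F > Br > Te > Mg.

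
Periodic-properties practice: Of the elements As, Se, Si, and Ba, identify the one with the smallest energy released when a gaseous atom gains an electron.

Atoms with high Z_eff and room in the valence shell (especially the halogens) have the most exothermic electron affinities.
Here both period and group differ, so the two effects have to be weighed against each other.
As > Ba: both effects reinforce here, so As is clearly the higher of the two.
Si > As: the two effects oppose for this pair; the down-group effect wins (134 vs 78 kJ/mol).
Se > Si: the two effects oppose for this pair; the across-period effect wins (195 vs 134 kJ/mol).
Approximate values (kJ/mol): Si 134, As 78, Se 195, Ba 14.
The smallest energy released when a gaseous atom gains an electron among these belongs to Ba.

Ba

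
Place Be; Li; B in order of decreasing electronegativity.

Li is in period 2, group 1; Be is in period 2, group 2; B is in period 2, group 13.
Atoms toward the upper right of the periodic table pull bonding electrons most strongly.
All lie in period 2, so electronegativity increases left to right.
So from highest to lowest: B > Be > Li.

B > Be > Li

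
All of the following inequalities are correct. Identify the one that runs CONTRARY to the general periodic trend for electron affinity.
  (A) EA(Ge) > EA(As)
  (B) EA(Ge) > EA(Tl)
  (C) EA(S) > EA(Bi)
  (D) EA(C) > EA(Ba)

The general trend: electron affinity increases across a period and decreases down a group.
(A) Ge (period 4, group 14) vs As (period 4, group 15): the stated order contradicts the simple trend.
(B) Ge (period 4, group 14) vs Tl (period 6, group 13): the stated order agrees with the simple trend.
(C) S (period 3, group 16) vs Bi (period 6, group 15): the stated order agrees with the simple trend.
(D) C (period 2, group 14) vs Ba (period 6, group 2): the stated order agrees with the simple trend.
The exception is (A): adding an electron to As's half-filled 4p³ is unfavourable, so Ge (4p²) has the more exothermic EA.

(A)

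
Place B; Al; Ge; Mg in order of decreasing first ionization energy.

B is in period 2, group 13; Mg is in period 3, group 2; Al is in period 3, group 13; Ge is in period 4, group 14.
IE₁ increases left→right with effective nuclear charge and decreases top→bottom as the valence shell moves farther out.
These span different periods and groups, so the two trends combine.
Mg > Al: this pair runs against the simple trend — see the exception note.
Ge > Mg: the two effects oppose for this pair; the across-period effect wins (762 vs 738 kJ/mol).
B > Ge: the two effects oppose for this pair; the down-group effect wins (801 vs 762 kJ/mol).
Note the exception: Mg has a higher first ionization energy than Al, contrary to the simple trend — Al's single 3p electron is easier to remove than one from Mg's filled 3s².
Approximate values (kJ/mol): B 801, Mg 738, Al 578, Ge 762.
So from highest to lowest: B > Ge > Mg > Al.

B > Ge > Mg > Al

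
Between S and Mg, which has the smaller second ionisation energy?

IE_2 is the cost of taking one more electron from the +1 cation: S⁺ still has 5 valence electrons; Mg⁺ still has 1 valence electron.
All are still removing valence electrons, so compare the +1 ions as you would atoms: IE_2 generally rises across a period (higher Z_eff) and falls down a group (larger shell), subject to the usual subshell exceptions.
Valence configurations: S⁺ [Ne]3s²3p³, Mg⁺ [Ne]3s¹.
Tabulated IE_2 (kJ/mol): S 2252, Mg 1451.
Overall IE_2 order: Mg < S.

Mg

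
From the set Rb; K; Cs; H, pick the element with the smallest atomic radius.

Atomic radius shrinks across a period as nuclear charge pulls the same shell inward, and grows down a group as new shells are added.
All are in group 1, so atomic radius increases down the group.
The smallest atomic radius among these belongs to H.

H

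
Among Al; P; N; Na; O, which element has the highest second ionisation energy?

Na

Consider each +1 ion: Al⁺ still has 2 valence electrons; P⁺ still has 4 valence electrons; N⁺ still has 4 valence electrons; Na⁺ is the bare [Ne] core; O⁺ still has 5 valence electrons.
Breaking into a closed-shell core is much more expensive than removing a leftover valence electron — Na has the largest IE_2 here.
Valence configurations: Al⁺ [Ne]3s², P⁺ [Ne]3s²3p², N⁺ [He]2s²2p², O⁺ [He]2s²2p³.
Tabulated IE_2 (kJ/mol): Al 1817, P 1907, N 2856, Na 4562, O 3388.
Hence IE_2: Al < P < N < O < Na.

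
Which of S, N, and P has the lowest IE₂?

After 1 electron has been removed, what remains? S⁺ still has 5 valence electrons; N⁺ still has 4 valence electrons; P⁺ still has 4 valence electrons.
All are still removing valence electrons, so compare the +1 ions as you would atoms: IE_2 generally rises across a period (higher Z_eff) and falls down a group (larger shell), subject to the usual subshell exceptions.
Valence configurations: S⁺ [Ne]3s²3p³, N⁺ [He]2s²2p², P⁺ [Ne]3s²3p².
The numbers (kJ/mol): S 2252, N 2856, P 1907.
So the second ionization energies run P < S < N.

P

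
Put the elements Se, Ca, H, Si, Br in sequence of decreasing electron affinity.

H is in period 1, group 1; Si is in period 3, group 14; Ca is in period 4, group 2; Se is in period 4, group 16; Br is in period 4, group 17.
Electron affinity generally becomes more exothermic across a period toward the halogens and less exothermic down a group.
Here both period and group differ, so the two effects have to be weighed against each other.
H > Ca: period and group pull opposite ways; the down-group shift dominates (73 vs 2 kJ/mol).
Si > H: period and group pull opposite ways; the across-period shift dominates (134 vs 73 kJ/mol).
Se > Si: period and group pull opposite ways; the across-period shift dominates (195 vs 134 kJ/mol).
Br > Se: both are in period 4; the period trend gives Br the larger value.
Tabulated electron affinity (kJ/mol): H 73, Si 134, Ca 2, Se 195, Br 325.
So from highest to lowest: Br > Se > Si > H > Ca.

Br > Se > Si > H > Ca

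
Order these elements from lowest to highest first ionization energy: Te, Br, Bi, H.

H is in period 1, group 1; Br is in period 4, group 17; Te is in period 5, group 16; Bi is in period 6, group 15.
First ionization energy rises across a period (greater Z_eff holds electrons more tightly) and falls down a group (valence electrons are farther from the nucleus).
Neither a single period nor a single group — weigh both effects.
Te > Bi: relative to Bi, both the across-period and down-group shifts push Te's first ionization energy up.
Br > Te: relative to Te, both the across-period and down-group shifts push Br's first ionization energy up.
H > Br: the two effects oppose for this pair; the down-group effect wins (1312 vs 1140 kJ/mol).
Tabulated first ionization energy (kJ/mol): H 1312, Br 1140, Te 869, Bi 703.
So from lowest to highest: Bi < Te < Br < H.

Bi < Te < Br < H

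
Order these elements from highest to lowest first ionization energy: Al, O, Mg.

O > Mg > Al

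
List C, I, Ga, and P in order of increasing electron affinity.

Ga, P, C, I

Adding an electron releases more energy for atoms nearer the top right (short of the noble gases).
Neither a single period nor a single group — weigh both effects.
P > Ga: both effects reinforce here, so P is clearly the higher of the two.
C > P: period and group pull opposite ways; the down-group shift dominates (122 vs 72 kJ/mol).
I > C: period and group pull opposite ways; the across-period shift dominates (295 vs 122 kJ/mol).
Approximate values (kJ/mol): C 122, P 72, Ga 29, I 295.
So from lowest to highest: Ga < P < C < I.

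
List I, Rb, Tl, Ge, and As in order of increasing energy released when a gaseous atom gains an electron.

Ge is in period 4, group 14; As is in period 4, group 15; Rb is in period 5, group 1; I is in period 5, group 17; Tl is in period 6, group 13.
EA tends to increase across a period and decrease down a group, though the pattern is less regular than for IE or radius.
These span different periods and groups, so the two trends combine.
Rb > Tl: the two effects oppose for this pair; the down-group effect wins (47 vs 19 kJ/mol).
As > Rb: relative to Rb, both the across-period and down-group shifts push As's electron affinity up.
Ge > As: this pair runs against the simple trend — see the exception note.
I > Ge: period and group pull opposite ways; the across-period shift dominates (295 vs 119 kJ/mol).
Note the exception: Ge has a higher electron affinity than As, contrary to the simple trend — adding an electron to As's half-filled 4p³ is unfavourable, so Ge (4p²) has the more exothermic EA.
Tabulated electron affinity (kJ/mol): Ge 119, As 78, Rb 47, I 295, Tl 19.
So from lowest to highest: Tl < Rb < As < Ge < I.

Tl < Rb < As < Ge < I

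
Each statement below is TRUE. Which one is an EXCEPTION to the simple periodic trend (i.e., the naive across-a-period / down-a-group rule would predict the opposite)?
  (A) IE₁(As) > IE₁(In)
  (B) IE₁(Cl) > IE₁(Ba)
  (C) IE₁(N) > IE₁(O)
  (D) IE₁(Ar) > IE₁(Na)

(C)

The general trend: first ionization energy increases across a period and decreases down a group.
(A) As (period 4, group 15) vs In (period 5, group 13): the stated order agrees with the simple trend.
(B) Cl (period 3, group 17) vs Ba (period 6, group 2): the stated order agrees with the simple trend.
(C) N (period 2, group 15) vs O (period 2, group 16): the stated order contradicts the simple trend.
(D) Ar (period 3, group 18) vs Na (period 3, group 1): the stated order agrees with the simple trend.
The exception is (C): pairing an electron in O's 2p⁴ costs repulsion energy, so O ionizes more easily than half-filled N (2p³).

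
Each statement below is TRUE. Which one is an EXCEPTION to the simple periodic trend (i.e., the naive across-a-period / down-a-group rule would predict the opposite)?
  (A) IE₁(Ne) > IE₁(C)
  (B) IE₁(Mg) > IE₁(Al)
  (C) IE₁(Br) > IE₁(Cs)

The general trend: first ionization energy increases across a period and decreases down a group.
(A) Ne (period 2, group 18) vs C (period 2, group 14): the stated order agrees with the simple trend.
(B) Mg (period 3, group 2) vs Al (period 3, group 13): the stated order contradicts the simple trend.
(C) Br (period 4, group 17) vs Cs (period 6, group 1): the stated order agrees with the simple trend.
The exception is (B): Al's single 3p electron is easier to remove than one from Mg's filled 3s².

(B)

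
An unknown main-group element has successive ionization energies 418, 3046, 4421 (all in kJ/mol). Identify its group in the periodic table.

Look for the largest jump between consecutive ionization energies: IE2/IE1 ≈ 7.3, far larger than any earlier ratio.
That jump marks the point where a core electron is being removed. So the atom has 1 valence electron.
A main-group element with 1 valence electron is in group 1.

Group 1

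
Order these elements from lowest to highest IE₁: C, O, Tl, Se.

Tl, Se, C, O

Across a period the outer electron is held more tightly (higher IE₁); down a group it sits in a higher shell, more shielded, and comes off more easily.
Neither a single period nor a single group — weigh both effects.
Se > Tl: both effects reinforce here, so Se is clearly the higher of the two.
C > Se: period and group pull opposite ways; the down-group shift dominates (1086 vs 941 kJ/mol).
O > C: O lies to the right of C in period 2, so the across-period effect alone puts O higher.
Approximate values (kJ/mol): C 1086, O 1314, Se 941, Tl 589.
So from lowest to highest: Tl < Se < C < O.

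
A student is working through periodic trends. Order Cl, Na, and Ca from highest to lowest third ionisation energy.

The third ionization energy removes an electron from the +2 ion. For each element: Cl²⁺ still has 5 valence electrons; Na²⁺ is already 1 electron into the core; Ca²⁺ is the bare [Ar] core.
Core electrons are held far more tightly than valence electrons, so Ca and Na top the IE_3 order.
Tabulated IE_3 (kJ/mol): Cl 3822, Na 6910, Ca 4912.
So the third ionization energies run Cl < Ca < Na.

Na > Ca > Cl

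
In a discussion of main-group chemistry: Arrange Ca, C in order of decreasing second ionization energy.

C, Ca

After 1 electron has been removed, what remains? Ca⁺ still has 1 valence electron; C⁺ still has 3 valence electrons.
All are still removing valence electrons, so compare the +1 ions as you would atoms: IE_2 generally rises across a period (higher Z_eff) and falls down a group (larger shell), subject to the usual subshell exceptions.
Valence configurations: Ca⁺ [Ar]4s¹, C⁺ [He]2s²2p¹.
Approximate IE_2 values (kJ/mol): Ca 1145, C 2353.
Overall IE_2 order: Ca < C.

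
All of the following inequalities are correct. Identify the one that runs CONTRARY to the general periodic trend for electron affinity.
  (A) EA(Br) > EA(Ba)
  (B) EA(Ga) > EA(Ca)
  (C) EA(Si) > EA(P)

(C)

The general trend: electron affinity increases across a period and decreases down a group.
(A) Br (period 4, group 17) vs Ba (period 6, group 2): the stated order agrees with the simple trend.
(B) Ga (period 4, group 13) vs Ca (period 4, group 2): the stated order agrees with the simple trend.
(C) Si (period 3, group 14) vs P (period 3, group 15): the stated order contradicts the simple trend.
The exception is (C): adding an electron to P's half-filled 3p³ is unfavourable, so Si (3p²) has the more exothermic EA.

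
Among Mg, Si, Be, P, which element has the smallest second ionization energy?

IE_2 is the cost of taking one more electron from the +1 cation: Mg⁺ still has 1 valence electron; Si⁺ still has 3 valence electrons; Be⁺ still has 1 valence electron; P⁺ still has 4 valence electrons.
All are still removing valence electrons, so compare the +1 ions as you would atoms: IE_2 generally rises across a period (higher Z_eff) and falls down a group (larger shell), subject to the usual subshell exceptions.
Valence configurations: Mg⁺ [Ne]3s¹, Si⁺ [Ne]3s²3p¹, Be⁺ [He]2s¹, P⁺ [Ne]3s²3p².
Tabulated IE_2 (kJ/mol): Mg 1451, Si 1577, Be 1757, P 1907.
Hence IE_2: Mg < Si < Be < P.

Mg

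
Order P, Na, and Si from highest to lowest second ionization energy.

The second ionization energy removes an electron from the +1 ion. For each element: P⁺ still has 4 valence electrons; Na⁺ is the bare [Ne] core; Si⁺ still has 3 valence electrons.
Pulling an electron out of a noble-gas core costs far more than removing a remaining valence electron, so Na sits at the high end of IE_2.
Valence configurations: P⁺ [Ne]3s²3p², Si⁺ [Ne]3s²3p¹.
The numbers (kJ/mol): P 1907, Na 4562, Si 1577.
Putting it together, IE_2: Si < P < Na.

Na > P > Si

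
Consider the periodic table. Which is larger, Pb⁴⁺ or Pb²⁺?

Pb²⁺

Both ions have Z = 82 protons, but Pb⁴⁺ has lost more electrons, so its remaining electrons feel a larger effective nuclear charge per electron and are pulled in more tightly.
Higher positive charge → smaller ion, so Pb²⁺ > Pb⁴⁺.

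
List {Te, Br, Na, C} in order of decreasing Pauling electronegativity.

Br, C, Te, Na

C is in period 2, group 14; Na is in period 3, group 1; Br is in period 4, group 17; Te is in period 5, group 16.
Smaller atoms with higher effective nuclear charge are more electronegative.
Here both period and group differ, so the two effects have to be weighed against each other.
Te > Na: period and group pull opposite ways; the across-period shift dominates (2.10 vs 0.93).
C > Te: the two effects oppose for this pair; the down-group effect wins (2.55 vs 2.10).
Br > C: period and group pull opposite ways; the across-period shift dominates (2.96 vs 2.55).
For reference (Pauling): C 2.55, Na 0.93, Br 2.96, Te 2.10.
So from highest to lowest: Br > C > Te > Na.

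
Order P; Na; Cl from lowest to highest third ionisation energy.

The third ionization energy removes an electron from the +2 ion. For each element: P²⁺ still has 3 valence electrons; Na²⁺ is already 1 electron into the core; Cl²⁺ still has 5 valence electrons.
Core electrons are held far more tightly than valence electrons, so Na tops the IE_3 order.
Valence configurations: P²⁺ [Ne]3s²3p¹, Cl²⁺ [Ne]3s²3p³.
Approximate IE_3 values (kJ/mol): P 2914, Na 6910, Cl 3822.
So the third ionization energies run P < Cl < Na.

P < Cl < Na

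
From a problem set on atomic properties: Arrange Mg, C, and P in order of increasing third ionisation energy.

The third ionization energy removes an electron from the +2 ion. For each element: Mg²⁺ is the bare [Ne] core; C²⁺ still has 2 valence electrons; P²⁺ still has 3 valence electrons.
Core electrons are held far more tightly than valence electrons, so Mg tops the IE_3 order.
Valence configurations: C²⁺ [He]2s², P²⁺ [Ne]3s²3p¹.
The numbers (kJ/mol): Mg 7733, C 4620, P 2914.
So the third ionization energies run P < C < Mg.

P, C, Mg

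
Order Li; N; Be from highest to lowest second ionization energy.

Li > N > Be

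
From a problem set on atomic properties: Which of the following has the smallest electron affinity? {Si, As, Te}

As

Si is in period 3, group 14; As is in period 4, group 15; Te is in period 5, group 16.
Adding an electron releases more energy for atoms nearer the top right (short of the noble gases).
A diagonal step moves right (one effect) and down (the opposite effect) at once.
Si > As: the two effects oppose for this pair; the down-group effect wins (134 vs 78 kJ/mol).
Te > Si: the two effects oppose for this pair; the across-period effect wins (190 vs 134 kJ/mol).
Tabulated electron affinity (kJ/mol): Si 134, As 78, Te 190.
The smallest electron affinity among these belongs to As.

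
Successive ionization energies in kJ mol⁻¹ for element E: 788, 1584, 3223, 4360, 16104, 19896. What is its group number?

Group 14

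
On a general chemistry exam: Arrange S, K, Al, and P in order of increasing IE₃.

Al, P, S, K

Consider each +2 ion: S²⁺ still has 4 valence electrons; K²⁺ is already 1 electron into the core; Al²⁺ still has 1 valence electron; P²⁺ still has 3 valence electrons.
Breaking into a closed-shell core is much more expensive than removing a leftover valence electron — K has the largest IE_3 here.
Valence configurations: S²⁺ [Ne]3s²3p², Al²⁺ [Ne]3s¹, P²⁺ [Ne]3s²3p¹.
Tabulated IE_3 (kJ/mol): S 3357, K 4420, Al 2745, P 2914.
Putting it together, IE_3: Al < P < S < K.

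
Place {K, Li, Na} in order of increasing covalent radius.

Li < Na < K

Li is in period 2, group 1; Na is in period 3, group 1; K is in period 4, group 1.
Across a period the added protons contract the valence shell; down a group each new principal shell makes the atom larger.
All are in group 1, so atomic radius increases down the group.
So from smallest to largest: Li < Na < K.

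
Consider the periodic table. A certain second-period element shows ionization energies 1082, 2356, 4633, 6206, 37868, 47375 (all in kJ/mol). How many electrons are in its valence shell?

4

Look for the largest jump between consecutive ionization energies: IE5/IE4 ≈ 6.1, far larger than any earlier ratio.
That jump marks the point where a core electron is being removed. So the atom has 4 valence electrons.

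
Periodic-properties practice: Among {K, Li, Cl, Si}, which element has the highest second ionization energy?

Li

After 1 electron has been removed, what remains? K⁺ is the bare [Ar] core; Li⁺ is the bare [He] core; Cl⁺ still has 6 valence electrons; Si⁺ still has 3 valence electrons.
Core electrons are held far more tightly than valence electrons, so K and Li top the IE_2 order.
Valence configurations: Cl⁺ [Ne]3s²3p⁴, Si⁺ [Ne]3s²3p¹.
Tabulated IE_2 (kJ/mol): K 3052, Li 7298, Cl 2298, Si 1577.
Hence IE_2: Si < Cl < K < Li.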